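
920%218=48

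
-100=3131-3231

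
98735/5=19747 = 19747.00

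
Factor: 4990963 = 223^1*22381^1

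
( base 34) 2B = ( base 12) 67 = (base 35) 29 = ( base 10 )79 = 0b1001111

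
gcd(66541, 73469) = 1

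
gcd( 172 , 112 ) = 4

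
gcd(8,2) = 2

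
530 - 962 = -432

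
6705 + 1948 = 8653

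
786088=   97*8104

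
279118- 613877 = - 334759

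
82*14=1148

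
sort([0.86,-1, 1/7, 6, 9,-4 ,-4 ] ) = [ - 4,-4, - 1,  1/7, 0.86, 6, 9]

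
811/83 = 9 + 64/83 = 9.77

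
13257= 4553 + 8704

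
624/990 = 104/165 =0.63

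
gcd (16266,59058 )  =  6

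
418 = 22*19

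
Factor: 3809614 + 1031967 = 4841581  =  4841581^1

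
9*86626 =779634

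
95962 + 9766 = 105728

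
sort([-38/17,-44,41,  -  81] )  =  [ - 81, - 44,  -  38/17,  41]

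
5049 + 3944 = 8993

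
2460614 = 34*72371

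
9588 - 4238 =5350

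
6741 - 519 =6222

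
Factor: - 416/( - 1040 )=2^1 * 5^( - 1) = 2/5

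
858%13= 0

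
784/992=49/62 = 0.79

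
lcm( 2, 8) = 8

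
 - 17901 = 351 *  ( - 51 ) 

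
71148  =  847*84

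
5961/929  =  5961/929=6.42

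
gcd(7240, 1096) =8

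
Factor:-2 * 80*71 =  - 2^5 * 5^1*71^1 = - 11360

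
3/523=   3/523 = 0.01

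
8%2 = 0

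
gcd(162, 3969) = 81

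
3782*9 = 34038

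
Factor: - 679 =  - 7^1*97^1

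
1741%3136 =1741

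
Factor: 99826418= 2^1*19^1* 433^1*6067^1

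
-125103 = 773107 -898210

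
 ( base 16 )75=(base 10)117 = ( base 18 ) 69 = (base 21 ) 5c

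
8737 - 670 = 8067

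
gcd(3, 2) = 1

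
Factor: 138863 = 138863^1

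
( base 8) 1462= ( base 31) QC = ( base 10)818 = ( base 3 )1010022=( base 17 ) 2e2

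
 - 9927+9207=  - 720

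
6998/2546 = 2 + 953/1273 = 2.75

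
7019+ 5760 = 12779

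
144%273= 144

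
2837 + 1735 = 4572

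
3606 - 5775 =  - 2169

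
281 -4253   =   - 3972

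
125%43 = 39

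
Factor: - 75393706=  - 2^1 * 43^1*269^1*3259^1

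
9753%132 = 117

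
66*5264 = 347424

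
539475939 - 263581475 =275894464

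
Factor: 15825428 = 2^2 * 139^1*28463^1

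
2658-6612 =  - 3954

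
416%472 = 416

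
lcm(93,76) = 7068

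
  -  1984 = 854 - 2838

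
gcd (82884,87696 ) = 12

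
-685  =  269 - 954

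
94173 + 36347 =130520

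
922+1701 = 2623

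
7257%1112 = 585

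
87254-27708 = 59546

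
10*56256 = 562560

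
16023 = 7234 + 8789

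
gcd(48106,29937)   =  1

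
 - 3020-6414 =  - 9434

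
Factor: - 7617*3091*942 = -22178586474 = - 2^1*3^2*11^1 * 157^1*281^1*2539^1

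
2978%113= 40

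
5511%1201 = 707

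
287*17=4879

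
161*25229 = 4061869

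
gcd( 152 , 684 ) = 76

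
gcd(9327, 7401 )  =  3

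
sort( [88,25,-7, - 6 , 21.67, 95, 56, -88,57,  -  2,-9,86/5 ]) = [- 88, - 9,-7,-6, - 2, 86/5, 21.67, 25,56, 57, 88 , 95 ] 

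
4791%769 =177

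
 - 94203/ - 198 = 475+17/22=475.77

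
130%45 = 40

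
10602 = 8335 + 2267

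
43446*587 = 25502802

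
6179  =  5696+483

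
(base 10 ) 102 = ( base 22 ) 4E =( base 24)46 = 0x66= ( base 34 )30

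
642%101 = 36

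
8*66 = 528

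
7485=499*15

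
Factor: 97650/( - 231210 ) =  - 155/367 = - 5^1*31^1*367^(-1 ) 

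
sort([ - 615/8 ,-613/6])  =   [ - 613/6, - 615/8]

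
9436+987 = 10423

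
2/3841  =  2/3841 = 0.00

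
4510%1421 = 247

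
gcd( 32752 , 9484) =4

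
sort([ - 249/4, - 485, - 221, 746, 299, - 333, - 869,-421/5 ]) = [-869, -485,-333, - 221,-421/5, - 249/4, 299, 746]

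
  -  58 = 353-411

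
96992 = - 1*(-96992 ) 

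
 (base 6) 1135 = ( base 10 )275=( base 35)7u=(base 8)423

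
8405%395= 110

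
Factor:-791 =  - 7^1*113^1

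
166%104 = 62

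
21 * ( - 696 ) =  -14616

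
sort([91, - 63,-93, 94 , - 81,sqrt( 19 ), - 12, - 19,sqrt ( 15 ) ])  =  [ - 93, - 81,-63, - 19, - 12,sqrt( 15 ),sqrt( 19 ), 91, 94]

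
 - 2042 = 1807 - 3849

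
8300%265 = 85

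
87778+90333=178111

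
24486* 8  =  195888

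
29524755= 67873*435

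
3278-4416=-1138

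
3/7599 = 1/2533 = 0.00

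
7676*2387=18322612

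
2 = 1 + 1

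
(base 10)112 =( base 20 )5c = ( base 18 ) 64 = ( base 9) 134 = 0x70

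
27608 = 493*56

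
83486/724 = 41743/362 = 115.31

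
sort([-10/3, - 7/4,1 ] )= [ - 10/3, - 7/4, 1 ] 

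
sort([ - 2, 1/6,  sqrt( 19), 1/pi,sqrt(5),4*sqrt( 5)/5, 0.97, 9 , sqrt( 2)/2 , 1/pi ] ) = [ - 2, 1/6, 1/pi,1/pi, sqrt( 2)/2, 0.97,4*sqrt( 5) /5, sqrt( 5),sqrt(19), 9 ] 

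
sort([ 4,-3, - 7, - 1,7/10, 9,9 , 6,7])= [ - 7, - 3,-1,7/10,4, 6,7,9, 9 ]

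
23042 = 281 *82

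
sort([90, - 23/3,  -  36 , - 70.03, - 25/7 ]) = [-70.03, - 36 ,  -  23/3,-25/7, 90]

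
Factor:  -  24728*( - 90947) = 2^3*11^1*281^1 *90947^1 = 2248937416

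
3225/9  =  1075/3 = 358.33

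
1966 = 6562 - 4596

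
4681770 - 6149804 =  - 1468034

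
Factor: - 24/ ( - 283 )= 2^3*3^1*283^(- 1 )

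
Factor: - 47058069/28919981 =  - 3^1*23^1*409^( - 1) *70709^(-1 )*682001^1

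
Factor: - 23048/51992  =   - 43^1*97^( - 1) = - 43/97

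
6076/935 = 6 + 466/935 = 6.50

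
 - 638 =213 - 851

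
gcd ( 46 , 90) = 2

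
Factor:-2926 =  - 2^1 * 7^1*11^1*19^1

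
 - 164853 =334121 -498974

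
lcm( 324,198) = 3564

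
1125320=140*8038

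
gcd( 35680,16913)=1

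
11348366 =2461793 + 8886573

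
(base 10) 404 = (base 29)DR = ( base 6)1512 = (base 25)g4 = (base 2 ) 110010100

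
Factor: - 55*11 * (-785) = 474925 = 5^2*  11^2*157^1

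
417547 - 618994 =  - 201447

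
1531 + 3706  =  5237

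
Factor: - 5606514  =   - 2^1*3^2*311473^1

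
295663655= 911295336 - 615631681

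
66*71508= 4719528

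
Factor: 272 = 2^4*17^1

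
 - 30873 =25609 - 56482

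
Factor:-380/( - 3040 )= 2^(  -  3) = 1/8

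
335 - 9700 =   -  9365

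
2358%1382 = 976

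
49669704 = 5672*8757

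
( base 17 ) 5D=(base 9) 118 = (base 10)98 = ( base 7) 200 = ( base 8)142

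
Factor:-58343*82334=-4803612562 = -2^1*7^1 * 41^1*1423^1*5881^1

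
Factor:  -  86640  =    -  2^4*3^1*5^1*19^2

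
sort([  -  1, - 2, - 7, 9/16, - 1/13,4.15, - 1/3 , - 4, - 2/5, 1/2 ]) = [ - 7,-4,-2, - 1, - 2/5, -1/3, - 1/13, 1/2,9/16, 4.15]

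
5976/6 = 996 = 996.00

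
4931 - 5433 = - 502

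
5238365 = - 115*( - 45551 ) 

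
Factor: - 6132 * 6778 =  - 41562696=-  2^3* 3^1*7^1*73^1*3389^1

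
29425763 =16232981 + 13192782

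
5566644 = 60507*92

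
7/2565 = 7/2565 = 0.00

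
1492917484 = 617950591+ 874966893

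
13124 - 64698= - 51574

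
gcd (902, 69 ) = 1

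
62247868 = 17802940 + 44444928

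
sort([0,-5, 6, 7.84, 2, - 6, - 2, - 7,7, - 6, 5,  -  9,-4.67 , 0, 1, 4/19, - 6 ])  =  [ - 9, - 7, - 6, - 6,  -  6, - 5, - 4.67,-2, 0, 0, 4/19, 1,2 , 5,  6, 7, 7.84]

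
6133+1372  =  7505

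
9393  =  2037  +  7356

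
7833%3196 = 1441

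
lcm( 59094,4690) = 295470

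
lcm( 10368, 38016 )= 114048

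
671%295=81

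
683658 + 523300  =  1206958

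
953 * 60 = 57180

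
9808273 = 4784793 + 5023480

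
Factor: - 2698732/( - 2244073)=2^2*13^( - 1)*53^( - 1)*3257^( - 1)*674683^1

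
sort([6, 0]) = [0, 6] 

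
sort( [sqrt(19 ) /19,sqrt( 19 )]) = [sqrt( 19) /19,sqrt(19)]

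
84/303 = 28/101 = 0.28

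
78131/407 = 191 + 394/407 = 191.97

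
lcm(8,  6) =24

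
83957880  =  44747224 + 39210656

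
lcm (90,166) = 7470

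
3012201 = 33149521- 30137320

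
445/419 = 1 + 26/419 = 1.06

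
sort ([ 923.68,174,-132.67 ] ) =[ - 132.67 , 174, 923.68 ]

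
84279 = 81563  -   - 2716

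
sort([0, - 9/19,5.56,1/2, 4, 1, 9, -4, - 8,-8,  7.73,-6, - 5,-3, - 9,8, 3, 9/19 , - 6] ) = [ - 9, - 8, - 8, - 6, - 6 ,- 5, - 4, - 3, - 9/19  ,  0,9/19,1/2,1,  3, 4, 5.56, 7.73,  8, 9] 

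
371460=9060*41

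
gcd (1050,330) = 30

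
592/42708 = 148/10677 = 0.01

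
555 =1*555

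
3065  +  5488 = 8553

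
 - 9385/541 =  - 9385/541=- 17.35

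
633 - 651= - 18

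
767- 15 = 752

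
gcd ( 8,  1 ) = 1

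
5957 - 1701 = 4256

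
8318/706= 4159/353 = 11.78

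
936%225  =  36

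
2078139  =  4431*469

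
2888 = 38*76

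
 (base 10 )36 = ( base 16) 24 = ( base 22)1E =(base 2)100100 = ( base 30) 16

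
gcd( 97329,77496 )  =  3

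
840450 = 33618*25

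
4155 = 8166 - 4011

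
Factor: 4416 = 2^6*3^1*23^1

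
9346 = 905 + 8441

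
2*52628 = 105256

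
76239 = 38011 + 38228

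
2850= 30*95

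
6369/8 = 6369/8 = 796.12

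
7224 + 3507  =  10731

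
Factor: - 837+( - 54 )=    - 891 = - 3^4*11^1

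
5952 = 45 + 5907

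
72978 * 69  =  5035482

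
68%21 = 5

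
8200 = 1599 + 6601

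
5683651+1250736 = 6934387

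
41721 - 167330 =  - 125609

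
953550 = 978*975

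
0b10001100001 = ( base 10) 1121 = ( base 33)10W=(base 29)19J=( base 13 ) 683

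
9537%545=272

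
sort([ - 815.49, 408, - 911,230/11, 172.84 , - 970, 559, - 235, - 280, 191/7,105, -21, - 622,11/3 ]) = [ - 970, - 911, - 815.49, - 622, - 280,-235, - 21, 11/3,230/11,  191/7 , 105  ,  172.84,408,559]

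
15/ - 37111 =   -  1 + 37096/37111 = - 0.00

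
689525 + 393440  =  1082965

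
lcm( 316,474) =948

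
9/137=9/137 = 0.07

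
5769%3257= 2512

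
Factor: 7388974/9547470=3^ ( - 5)*5^( - 1) * 31^1*37^1*3221^1*3929^(-1) = 3694487/4773735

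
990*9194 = 9102060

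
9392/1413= 9392/1413 = 6.65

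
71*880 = 62480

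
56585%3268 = 1029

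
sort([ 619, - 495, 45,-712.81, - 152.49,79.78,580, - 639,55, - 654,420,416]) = [-712.81, - 654, - 639, - 495 ,  -  152.49,45,55,79.78,416,420,580,619]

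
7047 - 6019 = 1028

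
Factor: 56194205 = 5^1*11238841^1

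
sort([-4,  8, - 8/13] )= [-4, - 8/13, 8 ] 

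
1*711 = 711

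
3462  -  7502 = -4040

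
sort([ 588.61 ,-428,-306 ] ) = [ - 428,  -  306,588.61 ] 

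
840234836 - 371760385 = 468474451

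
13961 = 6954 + 7007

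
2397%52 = 5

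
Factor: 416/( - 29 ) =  - 2^5 *13^1*29^(-1)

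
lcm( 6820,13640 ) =13640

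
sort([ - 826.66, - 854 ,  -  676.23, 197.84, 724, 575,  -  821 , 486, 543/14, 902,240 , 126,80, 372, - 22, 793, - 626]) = [ - 854,  -  826.66, - 821 ,-676.23,  -  626,  -  22, 543/14, 80,126,197.84,240,372,  486, 575, 724 , 793,  902]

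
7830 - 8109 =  - 279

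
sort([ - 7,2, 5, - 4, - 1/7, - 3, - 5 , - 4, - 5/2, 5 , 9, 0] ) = [ - 7, - 5,-4,-4, - 3, - 5/2,-1/7 , 0,2,5,5, 9] 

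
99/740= 99/740 = 0.13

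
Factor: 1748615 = 5^1 * 11^1*31793^1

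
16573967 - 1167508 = 15406459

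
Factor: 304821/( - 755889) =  - 101607/251963 =- 3^1  *  11^1*197^( - 1)*1279^ ( - 1 ) * 3079^1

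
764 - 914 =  - 150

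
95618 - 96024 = -406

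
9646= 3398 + 6248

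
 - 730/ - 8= 365/4 = 91.25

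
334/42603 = 334/42603 = 0.01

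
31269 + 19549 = 50818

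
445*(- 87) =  -38715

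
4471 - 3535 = 936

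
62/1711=62/1711 = 0.04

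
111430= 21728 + 89702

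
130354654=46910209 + 83444445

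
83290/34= 41645/17 = 2449.71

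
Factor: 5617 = 41^1*137^1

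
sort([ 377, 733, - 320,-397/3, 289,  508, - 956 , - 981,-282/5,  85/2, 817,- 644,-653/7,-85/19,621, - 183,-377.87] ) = [ - 981,-956,-644,-377.87, - 320, - 183,-397/3,-653/7,-282/5,-85/19, 85/2,289, 377,  508, 621, 733, 817] 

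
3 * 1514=4542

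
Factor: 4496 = 2^4*281^1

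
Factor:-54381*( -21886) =2^1 *3^1*31^1 * 353^1*18127^1 =1190182566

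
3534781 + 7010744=10545525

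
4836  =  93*52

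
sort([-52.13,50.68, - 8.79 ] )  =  [ - 52.13, - 8.79,50.68 ] 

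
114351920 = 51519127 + 62832793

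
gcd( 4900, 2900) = 100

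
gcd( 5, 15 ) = 5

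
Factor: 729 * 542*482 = 190446876 =2^2*3^6*241^1*271^1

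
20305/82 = 20305/82 = 247.62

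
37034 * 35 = 1296190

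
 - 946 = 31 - 977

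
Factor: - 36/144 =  - 2^(-2 )=- 1/4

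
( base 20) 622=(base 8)4612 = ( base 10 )2442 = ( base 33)280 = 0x98A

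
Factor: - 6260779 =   -  7^3*18253^1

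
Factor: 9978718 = 2^1*4989359^1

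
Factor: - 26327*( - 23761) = 7^1*3761^1*23761^1 = 625555847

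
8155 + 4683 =12838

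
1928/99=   1928/99= 19.47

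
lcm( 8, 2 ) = 8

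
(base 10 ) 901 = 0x385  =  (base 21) 20j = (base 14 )485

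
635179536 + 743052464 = 1378232000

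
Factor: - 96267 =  - 3^1*32089^1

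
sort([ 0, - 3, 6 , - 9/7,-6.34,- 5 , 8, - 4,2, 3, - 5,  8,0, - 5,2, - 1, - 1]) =[ - 6.34, - 5, - 5, - 5,-4, - 3, - 9/7, - 1, - 1,  0,0,2,2,3,6, 8, 8]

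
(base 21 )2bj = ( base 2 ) 10001101100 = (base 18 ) 38g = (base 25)1k7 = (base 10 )1132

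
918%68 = 34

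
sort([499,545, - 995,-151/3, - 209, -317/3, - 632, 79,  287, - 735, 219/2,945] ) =[ - 995, - 735,- 632,-209, - 317/3, - 151/3 , 79, 219/2,287, 499, 545,945 ] 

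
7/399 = 1/57 = 0.02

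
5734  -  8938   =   - 3204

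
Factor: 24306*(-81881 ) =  - 2^1*3^1*37^1*2213^1*4051^1   =  - 1990199586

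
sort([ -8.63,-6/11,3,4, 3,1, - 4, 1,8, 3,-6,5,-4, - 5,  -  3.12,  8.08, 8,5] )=[ - 8.63, - 6, - 5, - 4,-4, - 3.12, - 6/11,1,1,3,3, 3,4 , 5, 5,8,8,8.08 ] 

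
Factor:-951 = - 3^1 * 317^1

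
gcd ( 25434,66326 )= 2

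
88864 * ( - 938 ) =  - 83354432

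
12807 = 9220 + 3587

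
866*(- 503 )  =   - 435598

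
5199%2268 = 663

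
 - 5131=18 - 5149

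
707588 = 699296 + 8292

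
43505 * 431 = 18750655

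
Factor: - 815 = -5^1*163^1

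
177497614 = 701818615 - 524321001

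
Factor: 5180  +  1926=7106 = 2^1*11^1 * 17^1*19^1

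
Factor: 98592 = 2^5*3^1*13^1*79^1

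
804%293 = 218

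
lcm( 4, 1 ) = 4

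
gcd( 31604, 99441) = 1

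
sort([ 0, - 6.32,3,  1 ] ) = [-6.32,  0,1, 3]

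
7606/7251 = 7606/7251= 1.05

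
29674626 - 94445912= - 64771286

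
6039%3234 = 2805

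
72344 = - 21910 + 94254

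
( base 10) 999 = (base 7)2625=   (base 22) 219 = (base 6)4343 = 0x3e7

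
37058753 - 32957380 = 4101373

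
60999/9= 20333/3 = 6777.67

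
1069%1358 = 1069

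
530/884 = 265/442= 0.60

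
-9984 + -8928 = -18912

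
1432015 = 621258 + 810757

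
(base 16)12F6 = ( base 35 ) 3xo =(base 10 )4854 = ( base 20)c2e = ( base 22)A0E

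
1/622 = 1/622= 0.00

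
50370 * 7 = 352590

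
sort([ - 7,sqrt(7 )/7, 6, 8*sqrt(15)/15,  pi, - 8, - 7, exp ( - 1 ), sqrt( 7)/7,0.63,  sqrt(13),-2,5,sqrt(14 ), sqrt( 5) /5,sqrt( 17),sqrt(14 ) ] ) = [ - 8,-7 ,  -  7,-2 , exp(-1 ),sqrt(7)/7, sqrt(7 ) /7,  sqrt(5 ) /5,0.63, 8 * sqrt(15 )/15,pi, sqrt( 13 ),  sqrt(14 ),sqrt( 14),  sqrt(17 ) , 5 , 6 ]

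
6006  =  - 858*( - 7 )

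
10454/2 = 5227 =5227.00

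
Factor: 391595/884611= 5^1 * 7^( - 1)*13^( - 1 )*17^2*271^1*9721^( - 1 )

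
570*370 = 210900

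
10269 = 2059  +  8210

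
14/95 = 14/95  =  0.15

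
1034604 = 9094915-8060311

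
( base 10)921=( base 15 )416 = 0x399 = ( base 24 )1e9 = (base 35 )qb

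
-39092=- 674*58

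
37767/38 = 993 + 33/38 = 993.87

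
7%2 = 1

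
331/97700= 331/97700 =0.00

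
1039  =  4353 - 3314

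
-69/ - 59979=23/19993= 0.00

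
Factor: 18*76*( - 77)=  - 105336 = -2^3*3^2*7^1 *11^1*19^1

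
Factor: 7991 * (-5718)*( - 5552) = 253684970976 = 2^5*3^1*61^1*131^1 * 347^1*953^1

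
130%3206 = 130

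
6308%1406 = 684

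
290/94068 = 145/47034 = 0.00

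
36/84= 3/7 = 0.43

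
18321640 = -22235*( - 824)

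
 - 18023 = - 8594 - 9429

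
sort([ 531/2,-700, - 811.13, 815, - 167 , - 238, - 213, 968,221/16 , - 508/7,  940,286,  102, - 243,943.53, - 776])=[ -811.13 ,  -  776, - 700 , - 243, -238, - 213, - 167,-508/7,  221/16,102,531/2, 286,815,940,943.53, 968] 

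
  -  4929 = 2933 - 7862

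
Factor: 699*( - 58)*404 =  - 16378968 = - 2^3*3^1*29^1*101^1 * 233^1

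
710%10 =0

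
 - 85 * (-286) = 24310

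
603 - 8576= - 7973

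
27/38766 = 9/12922 = 0.00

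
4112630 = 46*89405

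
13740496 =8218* 1672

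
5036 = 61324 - 56288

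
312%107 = 98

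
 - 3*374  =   - 1122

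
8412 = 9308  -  896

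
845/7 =120 + 5/7 = 120.71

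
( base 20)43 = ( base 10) 83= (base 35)2D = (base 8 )123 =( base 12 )6B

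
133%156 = 133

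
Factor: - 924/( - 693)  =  4/3 = 2^2*3^( - 1 ) 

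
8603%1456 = 1323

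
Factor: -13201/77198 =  - 2^(  -  1 )*11^( - 3)*29^( - 1 )*43^1 * 307^1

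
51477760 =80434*640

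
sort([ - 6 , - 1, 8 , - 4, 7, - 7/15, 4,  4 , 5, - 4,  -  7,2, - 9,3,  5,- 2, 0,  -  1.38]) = [-9 , - 7, - 6, -4 , - 4, - 2, - 1.38, - 1, - 7/15, 0, 2, 3,4, 4, 5,5,7,8 ] 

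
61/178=61/178=0.34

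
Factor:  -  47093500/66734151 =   -  2^2*3^(-1 )*5^3*11^(  -  1) *43^( - 1)*97^1*131^( -1) *359^( - 1 )*971^1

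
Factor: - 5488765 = - 5^1*37^1*29669^1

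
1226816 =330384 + 896432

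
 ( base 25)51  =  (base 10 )126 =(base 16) 7e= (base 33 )3r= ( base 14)90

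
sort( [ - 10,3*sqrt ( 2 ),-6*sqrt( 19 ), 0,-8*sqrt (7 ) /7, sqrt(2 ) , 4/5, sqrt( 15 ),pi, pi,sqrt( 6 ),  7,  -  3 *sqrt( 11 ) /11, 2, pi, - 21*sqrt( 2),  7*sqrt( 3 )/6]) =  [ - 21*sqrt( 2), -6*sqrt(19 ), - 10, - 8 * sqrt(7)/7 , - 3*sqrt( 11)/11, 0,4/5,sqrt( 2),2, 7*sqrt( 3 ) /6, sqrt( 6 ),pi, pi,pi,  sqrt( 15),3*sqrt( 2 ),7] 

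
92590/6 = 46295/3 = 15431.67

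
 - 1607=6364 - 7971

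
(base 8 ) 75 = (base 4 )331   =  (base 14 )45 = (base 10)61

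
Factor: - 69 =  - 3^1* 23^1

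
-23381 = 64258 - 87639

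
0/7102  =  0= 0.00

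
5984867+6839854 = 12824721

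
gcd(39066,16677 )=51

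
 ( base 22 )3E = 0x50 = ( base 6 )212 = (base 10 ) 80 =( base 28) 2O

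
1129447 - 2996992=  - 1867545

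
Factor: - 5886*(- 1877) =11048022= 2^1*3^3*109^1 * 1877^1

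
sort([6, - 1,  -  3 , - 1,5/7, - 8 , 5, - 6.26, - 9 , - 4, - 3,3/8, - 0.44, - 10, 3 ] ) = [ - 10, - 9, -8, - 6.26, - 4, - 3, - 3, - 1,  -  1, - 0.44, 3/8,5/7,3, 5, 6]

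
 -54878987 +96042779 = 41163792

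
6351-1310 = 5041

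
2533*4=10132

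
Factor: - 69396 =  - 2^2*3^1*5783^1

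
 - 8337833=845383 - 9183216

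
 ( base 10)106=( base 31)3D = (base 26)42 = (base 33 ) 37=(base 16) 6a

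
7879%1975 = 1954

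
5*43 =215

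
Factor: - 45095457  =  -3^1*11^1 * 1366529^1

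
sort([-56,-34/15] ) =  [ - 56, - 34/15] 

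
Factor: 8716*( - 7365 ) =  - 2^2*3^1* 5^1 * 491^1 * 2179^1 = - 64193340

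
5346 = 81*66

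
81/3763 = 81/3763 = 0.02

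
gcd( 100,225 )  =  25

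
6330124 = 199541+6130583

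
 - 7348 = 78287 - 85635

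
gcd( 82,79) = 1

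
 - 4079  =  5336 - 9415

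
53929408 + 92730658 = 146660066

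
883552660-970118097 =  - 86565437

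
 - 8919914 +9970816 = 1050902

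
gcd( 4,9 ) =1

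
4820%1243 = 1091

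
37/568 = 37/568 = 0.07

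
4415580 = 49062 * 90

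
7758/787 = 7758/787= 9.86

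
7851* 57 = 447507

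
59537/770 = 77 + 247/770 = 77.32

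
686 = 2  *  343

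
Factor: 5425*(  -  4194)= - 2^1*3^2*5^2*7^1*31^1*233^1  =  - 22752450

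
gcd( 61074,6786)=6786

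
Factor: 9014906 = 2^1*4507453^1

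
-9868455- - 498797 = -9369658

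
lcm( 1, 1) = 1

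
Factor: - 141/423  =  -3^( - 1 ) = - 1/3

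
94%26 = 16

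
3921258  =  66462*59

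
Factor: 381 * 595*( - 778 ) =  - 176368710 = -2^1*3^1*5^1 * 7^1*17^1*127^1*389^1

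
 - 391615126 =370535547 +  - 762150673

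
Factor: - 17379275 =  - 5^2 * 695171^1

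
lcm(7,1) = 7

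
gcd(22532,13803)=43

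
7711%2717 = 2277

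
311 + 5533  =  5844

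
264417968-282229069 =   -  17811101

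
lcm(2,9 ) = 18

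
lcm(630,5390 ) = 48510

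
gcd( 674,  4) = 2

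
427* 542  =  231434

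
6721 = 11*611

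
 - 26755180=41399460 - 68154640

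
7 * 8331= 58317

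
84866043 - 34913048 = 49952995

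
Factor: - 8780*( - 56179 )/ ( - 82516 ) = - 5^1 * 7^( - 2) * 421^ ( - 1 ) * 439^1*56179^1 = - 123312905/20629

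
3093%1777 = 1316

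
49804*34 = 1693336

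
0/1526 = 0 = 0.00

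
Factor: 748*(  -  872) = - 652256 = - 2^5*11^1*17^1 * 109^1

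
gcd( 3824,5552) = 16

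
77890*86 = 6698540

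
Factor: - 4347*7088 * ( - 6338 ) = 2^5*3^3*7^1*23^1 * 443^1*3169^1 = 195283515168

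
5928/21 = 282 + 2/7 = 282.29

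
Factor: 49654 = 2^1*11^1 * 37^1*61^1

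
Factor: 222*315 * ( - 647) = -2^1 * 3^3*  5^1 * 7^1*37^1 * 647^1 = -45244710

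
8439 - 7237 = 1202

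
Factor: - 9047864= - 2^3*7^1*161569^1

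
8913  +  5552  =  14465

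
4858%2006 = 846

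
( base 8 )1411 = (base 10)777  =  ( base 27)11L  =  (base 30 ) PR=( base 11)647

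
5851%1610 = 1021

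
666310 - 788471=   - 122161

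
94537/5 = 18907 + 2/5 = 18907.40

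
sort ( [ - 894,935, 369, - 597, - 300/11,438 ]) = [  -  894, - 597, - 300/11,  369,438,935]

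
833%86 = 59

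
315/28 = 45/4 = 11.25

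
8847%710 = 327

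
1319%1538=1319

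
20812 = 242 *86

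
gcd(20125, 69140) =5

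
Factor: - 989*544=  - 538016 = - 2^5*17^1*23^1*43^1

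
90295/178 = 507  +  49/178 = 507.28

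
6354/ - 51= - 125+7/17  =  -124.59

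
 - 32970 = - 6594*5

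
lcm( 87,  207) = 6003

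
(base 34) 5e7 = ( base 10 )6263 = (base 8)14167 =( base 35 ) 53X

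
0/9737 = 0=0.00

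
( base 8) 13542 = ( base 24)A9A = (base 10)5986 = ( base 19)GB1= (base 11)4552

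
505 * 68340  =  34511700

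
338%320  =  18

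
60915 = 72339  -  11424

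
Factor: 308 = 2^2*7^1*11^1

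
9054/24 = 1509/4 = 377.25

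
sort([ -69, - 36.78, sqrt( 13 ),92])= [ -69, - 36.78, sqrt( 13 ),92]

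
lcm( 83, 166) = 166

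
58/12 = 4+ 5/6 = 4.83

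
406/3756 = 203/1878 = 0.11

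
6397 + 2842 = 9239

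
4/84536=1/21134  =  0.00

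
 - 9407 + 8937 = -470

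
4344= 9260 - 4916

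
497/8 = 62+1/8 = 62.12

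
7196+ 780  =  7976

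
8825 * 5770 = 50920250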